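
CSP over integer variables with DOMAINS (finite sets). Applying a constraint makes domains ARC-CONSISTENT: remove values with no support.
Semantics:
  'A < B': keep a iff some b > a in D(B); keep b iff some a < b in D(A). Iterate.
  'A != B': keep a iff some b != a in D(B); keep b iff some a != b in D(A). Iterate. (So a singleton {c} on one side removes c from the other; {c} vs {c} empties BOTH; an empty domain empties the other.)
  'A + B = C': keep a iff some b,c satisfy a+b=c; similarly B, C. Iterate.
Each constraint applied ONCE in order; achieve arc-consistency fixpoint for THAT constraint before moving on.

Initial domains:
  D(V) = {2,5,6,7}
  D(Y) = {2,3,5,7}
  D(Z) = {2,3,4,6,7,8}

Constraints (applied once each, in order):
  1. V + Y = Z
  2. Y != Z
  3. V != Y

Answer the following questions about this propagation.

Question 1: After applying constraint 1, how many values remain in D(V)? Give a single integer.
Constraint 1 (V + Y = Z) on D(V)={2,5,6,7} D(Y)={2,3,5,7} D(Z)={2,3,4,6,7,8}: V {2,5,6,7}->{2,5,6}; Y {2,3,5,7}->{2,3,5}; Z {2,3,4,6,7,8}->{4,7,8}
So after constraint 1: D(V)={2,5,6}, size = 3

Answer: 3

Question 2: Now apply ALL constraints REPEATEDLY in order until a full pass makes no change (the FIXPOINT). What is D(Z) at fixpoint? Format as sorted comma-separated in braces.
pass 0 (initial): D(Z)={2,3,4,6,7,8}
pass 1: V {2,5,6,7}->{2,5,6}; Y {2,3,5,7}->{2,3,5}; Z {2,3,4,6,7,8}->{4,7,8}
pass 2: no change
Fixpoint after 2 passes: D(Z) = {4,7,8}

Answer: {4,7,8}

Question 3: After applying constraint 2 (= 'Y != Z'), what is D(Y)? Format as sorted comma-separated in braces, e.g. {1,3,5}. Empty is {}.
Constraint 1 (V + Y = Z) on D(V)={2,5,6,7} D(Y)={2,3,5,7} D(Z)={2,3,4,6,7,8}: V {2,5,6,7}->{2,5,6}; Y {2,3,5,7}->{2,3,5}; Z {2,3,4,6,7,8}->{4,7,8}
Constraint 2 (Y != Z) on D(Y)={2,3,5} D(Z)={4,7,8}: no change
So after constraint 2: D(Y) = {2,3,5}

Answer: {2,3,5}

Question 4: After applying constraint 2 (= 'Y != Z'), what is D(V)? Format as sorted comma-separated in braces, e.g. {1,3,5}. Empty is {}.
Constraint 1 (V + Y = Z) on D(V)={2,5,6,7} D(Y)={2,3,5,7} D(Z)={2,3,4,6,7,8}: V {2,5,6,7}->{2,5,6}; Y {2,3,5,7}->{2,3,5}; Z {2,3,4,6,7,8}->{4,7,8}
Constraint 2 (Y != Z) on D(Y)={2,3,5} D(Z)={4,7,8}: no change
So after constraint 2: D(V) = {2,5,6}

Answer: {2,5,6}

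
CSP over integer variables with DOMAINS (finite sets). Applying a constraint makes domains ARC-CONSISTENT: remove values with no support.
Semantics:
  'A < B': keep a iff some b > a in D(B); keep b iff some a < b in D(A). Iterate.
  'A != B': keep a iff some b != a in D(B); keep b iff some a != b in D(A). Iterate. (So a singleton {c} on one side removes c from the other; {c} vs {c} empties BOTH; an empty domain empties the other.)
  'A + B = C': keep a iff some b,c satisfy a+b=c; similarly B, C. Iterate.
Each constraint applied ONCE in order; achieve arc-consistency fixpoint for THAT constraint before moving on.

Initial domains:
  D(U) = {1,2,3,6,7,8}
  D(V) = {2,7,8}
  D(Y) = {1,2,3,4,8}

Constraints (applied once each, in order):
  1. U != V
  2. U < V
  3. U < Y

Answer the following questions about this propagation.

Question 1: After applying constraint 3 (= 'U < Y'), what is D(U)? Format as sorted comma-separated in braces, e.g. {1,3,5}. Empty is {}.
Answer: {1,2,3,6,7}

Derivation:
Constraint 1 (U != V) on D(U)={1,2,3,6,7,8} D(V)={2,7,8}: no change
Constraint 2 (U < V) on D(U)={1,2,3,6,7,8} D(V)={2,7,8}: U {1,2,3,6,7,8}->{1,2,3,6,7}
Constraint 3 (U < Y) on D(U)={1,2,3,6,7} D(Y)={1,2,3,4,8}: Y {1,2,3,4,8}->{2,3,4,8}
So after constraint 3: D(U) = {1,2,3,6,7}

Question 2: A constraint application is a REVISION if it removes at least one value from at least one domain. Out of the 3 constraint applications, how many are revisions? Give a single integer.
Constraint 1 (U != V) on D(U)={1,2,3,6,7,8} D(V)={2,7,8}: no change => not a revision
Constraint 2 (U < V) on D(U)={1,2,3,6,7,8} D(V)={2,7,8}: U {1,2,3,6,7,8}->{1,2,3,6,7} => REVISION
Constraint 3 (U < Y) on D(U)={1,2,3,6,7} D(Y)={1,2,3,4,8}: Y {1,2,3,4,8}->{2,3,4,8} => REVISION
Total revisions = 2

Answer: 2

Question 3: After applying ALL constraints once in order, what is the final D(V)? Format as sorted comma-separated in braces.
Answer: {2,7,8}

Derivation:
Constraint 1 (U != V) on D(U)={1,2,3,6,7,8} D(V)={2,7,8}: no change
Constraint 2 (U < V) on D(U)={1,2,3,6,7,8} D(V)={2,7,8}: U {1,2,3,6,7,8}->{1,2,3,6,7}
Constraint 3 (U < Y) on D(U)={1,2,3,6,7} D(Y)={1,2,3,4,8}: Y {1,2,3,4,8}->{2,3,4,8}
So after all 3 constraints: D(V) = {2,7,8}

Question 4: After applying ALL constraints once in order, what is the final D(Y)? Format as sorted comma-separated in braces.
Answer: {2,3,4,8}

Derivation:
Constraint 1 (U != V) on D(U)={1,2,3,6,7,8} D(V)={2,7,8}: no change
Constraint 2 (U < V) on D(U)={1,2,3,6,7,8} D(V)={2,7,8}: U {1,2,3,6,7,8}->{1,2,3,6,7}
Constraint 3 (U < Y) on D(U)={1,2,3,6,7} D(Y)={1,2,3,4,8}: Y {1,2,3,4,8}->{2,3,4,8}
So after all 3 constraints: D(Y) = {2,3,4,8}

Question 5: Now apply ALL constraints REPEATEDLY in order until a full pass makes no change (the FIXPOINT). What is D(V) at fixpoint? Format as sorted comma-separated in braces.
Answer: {2,7,8}

Derivation:
pass 0 (initial): D(V)={2,7,8}
pass 1: U {1,2,3,6,7,8}->{1,2,3,6,7}; Y {1,2,3,4,8}->{2,3,4,8}
pass 2: no change
Fixpoint after 2 passes: D(V) = {2,7,8}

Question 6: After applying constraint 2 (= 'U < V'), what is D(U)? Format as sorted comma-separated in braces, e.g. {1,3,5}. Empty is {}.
Constraint 1 (U != V) on D(U)={1,2,3,6,7,8} D(V)={2,7,8}: no change
Constraint 2 (U < V) on D(U)={1,2,3,6,7,8} D(V)={2,7,8}: U {1,2,3,6,7,8}->{1,2,3,6,7}
So after constraint 2: D(U) = {1,2,3,6,7}

Answer: {1,2,3,6,7}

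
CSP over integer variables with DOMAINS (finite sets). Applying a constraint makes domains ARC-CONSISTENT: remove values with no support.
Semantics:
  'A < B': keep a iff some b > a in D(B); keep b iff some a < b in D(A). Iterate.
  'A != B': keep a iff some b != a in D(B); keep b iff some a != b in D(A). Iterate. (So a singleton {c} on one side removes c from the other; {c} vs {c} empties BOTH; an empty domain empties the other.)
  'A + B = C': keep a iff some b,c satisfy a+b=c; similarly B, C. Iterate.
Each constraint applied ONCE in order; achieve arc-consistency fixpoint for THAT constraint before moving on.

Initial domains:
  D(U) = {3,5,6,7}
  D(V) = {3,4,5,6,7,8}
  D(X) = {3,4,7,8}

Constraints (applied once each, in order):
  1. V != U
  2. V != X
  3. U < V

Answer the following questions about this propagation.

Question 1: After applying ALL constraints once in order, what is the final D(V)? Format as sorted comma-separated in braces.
Constraint 1 (V != U) on D(V)={3,4,5,6,7,8} D(U)={3,5,6,7}: no change
Constraint 2 (V != X) on D(V)={3,4,5,6,7,8} D(X)={3,4,7,8}: no change
Constraint 3 (U < V) on D(U)={3,5,6,7} D(V)={3,4,5,6,7,8}: V {3,4,5,6,7,8}->{4,5,6,7,8}
So after all 3 constraints: D(V) = {4,5,6,7,8}

Answer: {4,5,6,7,8}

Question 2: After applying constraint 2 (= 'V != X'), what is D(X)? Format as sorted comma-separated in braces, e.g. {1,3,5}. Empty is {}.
Answer: {3,4,7,8}

Derivation:
Constraint 1 (V != U) on D(V)={3,4,5,6,7,8} D(U)={3,5,6,7}: no change
Constraint 2 (V != X) on D(V)={3,4,5,6,7,8} D(X)={3,4,7,8}: no change
So after constraint 2: D(X) = {3,4,7,8}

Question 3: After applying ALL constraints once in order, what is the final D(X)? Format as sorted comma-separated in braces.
Constraint 1 (V != U) on D(V)={3,4,5,6,7,8} D(U)={3,5,6,7}: no change
Constraint 2 (V != X) on D(V)={3,4,5,6,7,8} D(X)={3,4,7,8}: no change
Constraint 3 (U < V) on D(U)={3,5,6,7} D(V)={3,4,5,6,7,8}: V {3,4,5,6,7,8}->{4,5,6,7,8}
So after all 3 constraints: D(X) = {3,4,7,8}

Answer: {3,4,7,8}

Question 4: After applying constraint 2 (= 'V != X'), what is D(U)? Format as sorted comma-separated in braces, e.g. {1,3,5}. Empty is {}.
Answer: {3,5,6,7}

Derivation:
Constraint 1 (V != U) on D(V)={3,4,5,6,7,8} D(U)={3,5,6,7}: no change
Constraint 2 (V != X) on D(V)={3,4,5,6,7,8} D(X)={3,4,7,8}: no change
So after constraint 2: D(U) = {3,5,6,7}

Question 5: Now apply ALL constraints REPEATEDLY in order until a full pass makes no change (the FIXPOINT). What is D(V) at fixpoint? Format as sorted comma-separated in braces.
pass 0 (initial): D(V)={3,4,5,6,7,8}
pass 1: V {3,4,5,6,7,8}->{4,5,6,7,8}
pass 2: no change
Fixpoint after 2 passes: D(V) = {4,5,6,7,8}

Answer: {4,5,6,7,8}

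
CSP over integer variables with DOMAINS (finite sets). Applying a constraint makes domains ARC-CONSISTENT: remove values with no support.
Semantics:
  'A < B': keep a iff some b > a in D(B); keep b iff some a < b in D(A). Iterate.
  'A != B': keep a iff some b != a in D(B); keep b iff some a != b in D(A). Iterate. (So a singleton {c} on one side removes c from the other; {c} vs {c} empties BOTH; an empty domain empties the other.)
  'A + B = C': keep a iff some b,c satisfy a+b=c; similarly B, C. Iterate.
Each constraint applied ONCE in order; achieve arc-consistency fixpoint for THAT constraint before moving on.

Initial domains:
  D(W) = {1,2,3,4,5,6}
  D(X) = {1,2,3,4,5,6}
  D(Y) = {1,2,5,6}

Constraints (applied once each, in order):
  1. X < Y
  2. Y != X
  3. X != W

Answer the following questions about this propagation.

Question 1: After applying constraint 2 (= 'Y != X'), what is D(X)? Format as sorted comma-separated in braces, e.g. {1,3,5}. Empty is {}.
Constraint 1 (X < Y) on D(X)={1,2,3,4,5,6} D(Y)={1,2,5,6}: X {1,2,3,4,5,6}->{1,2,3,4,5}; Y {1,2,5,6}->{2,5,6}
Constraint 2 (Y != X) on D(Y)={2,5,6} D(X)={1,2,3,4,5}: no change
So after constraint 2: D(X) = {1,2,3,4,5}

Answer: {1,2,3,4,5}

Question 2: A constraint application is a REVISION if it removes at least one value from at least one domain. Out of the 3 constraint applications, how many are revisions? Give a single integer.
Constraint 1 (X < Y) on D(X)={1,2,3,4,5,6} D(Y)={1,2,5,6}: X {1,2,3,4,5,6}->{1,2,3,4,5}; Y {1,2,5,6}->{2,5,6} => REVISION
Constraint 2 (Y != X) on D(Y)={2,5,6} D(X)={1,2,3,4,5}: no change => not a revision
Constraint 3 (X != W) on D(X)={1,2,3,4,5} D(W)={1,2,3,4,5,6}: no change => not a revision
Total revisions = 1

Answer: 1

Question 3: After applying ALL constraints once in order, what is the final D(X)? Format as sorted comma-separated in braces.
Constraint 1 (X < Y) on D(X)={1,2,3,4,5,6} D(Y)={1,2,5,6}: X {1,2,3,4,5,6}->{1,2,3,4,5}; Y {1,2,5,6}->{2,5,6}
Constraint 2 (Y != X) on D(Y)={2,5,6} D(X)={1,2,3,4,5}: no change
Constraint 3 (X != W) on D(X)={1,2,3,4,5} D(W)={1,2,3,4,5,6}: no change
So after all 3 constraints: D(X) = {1,2,3,4,5}

Answer: {1,2,3,4,5}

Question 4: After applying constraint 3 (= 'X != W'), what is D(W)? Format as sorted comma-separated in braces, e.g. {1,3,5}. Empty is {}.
Answer: {1,2,3,4,5,6}

Derivation:
Constraint 1 (X < Y) on D(X)={1,2,3,4,5,6} D(Y)={1,2,5,6}: X {1,2,3,4,5,6}->{1,2,3,4,5}; Y {1,2,5,6}->{2,5,6}
Constraint 2 (Y != X) on D(Y)={2,5,6} D(X)={1,2,3,4,5}: no change
Constraint 3 (X != W) on D(X)={1,2,3,4,5} D(W)={1,2,3,4,5,6}: no change
So after constraint 3: D(W) = {1,2,3,4,5,6}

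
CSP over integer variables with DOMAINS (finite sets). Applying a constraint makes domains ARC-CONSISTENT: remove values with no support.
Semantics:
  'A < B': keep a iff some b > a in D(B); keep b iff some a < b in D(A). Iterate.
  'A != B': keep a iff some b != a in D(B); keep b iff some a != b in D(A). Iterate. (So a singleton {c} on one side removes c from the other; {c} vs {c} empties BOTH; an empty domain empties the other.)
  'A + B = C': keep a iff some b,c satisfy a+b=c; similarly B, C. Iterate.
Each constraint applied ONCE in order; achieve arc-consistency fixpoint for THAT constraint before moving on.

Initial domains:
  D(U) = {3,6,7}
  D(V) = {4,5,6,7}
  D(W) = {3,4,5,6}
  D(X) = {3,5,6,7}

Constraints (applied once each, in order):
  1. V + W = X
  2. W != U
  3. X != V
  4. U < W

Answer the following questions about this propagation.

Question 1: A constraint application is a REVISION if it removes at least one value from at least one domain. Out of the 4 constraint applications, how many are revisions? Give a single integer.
Constraint 1 (V + W = X) on D(V)={4,5,6,7} D(W)={3,4,5,6} D(X)={3,5,6,7}: V {4,5,6,7}->{4}; W {3,4,5,6}->{3}; X {3,5,6,7}->{7} => REVISION
Constraint 2 (W != U) on D(W)={3} D(U)={3,6,7}: U {3,6,7}->{6,7} => REVISION
Constraint 3 (X != V) on D(X)={7} D(V)={4}: no change => not a revision
Constraint 4 (U < W) on D(U)={6,7} D(W)={3}: U {6,7}->{}; W {3}->{} => REVISION
Total revisions = 3

Answer: 3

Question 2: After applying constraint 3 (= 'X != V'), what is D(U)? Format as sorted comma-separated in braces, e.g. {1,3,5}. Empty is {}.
Answer: {6,7}

Derivation:
Constraint 1 (V + W = X) on D(V)={4,5,6,7} D(W)={3,4,5,6} D(X)={3,5,6,7}: V {4,5,6,7}->{4}; W {3,4,5,6}->{3}; X {3,5,6,7}->{7}
Constraint 2 (W != U) on D(W)={3} D(U)={3,6,7}: U {3,6,7}->{6,7}
Constraint 3 (X != V) on D(X)={7} D(V)={4}: no change
So after constraint 3: D(U) = {6,7}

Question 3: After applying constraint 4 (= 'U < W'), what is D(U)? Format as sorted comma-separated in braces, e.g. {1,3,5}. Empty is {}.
Answer: {}

Derivation:
Constraint 1 (V + W = X) on D(V)={4,5,6,7} D(W)={3,4,5,6} D(X)={3,5,6,7}: V {4,5,6,7}->{4}; W {3,4,5,6}->{3}; X {3,5,6,7}->{7}
Constraint 2 (W != U) on D(W)={3} D(U)={3,6,7}: U {3,6,7}->{6,7}
Constraint 3 (X != V) on D(X)={7} D(V)={4}: no change
Constraint 4 (U < W) on D(U)={6,7} D(W)={3}: U {6,7}->{}; W {3}->{}
So after constraint 4: D(U) = {}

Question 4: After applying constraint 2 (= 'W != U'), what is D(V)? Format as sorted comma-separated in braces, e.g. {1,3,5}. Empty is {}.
Answer: {4}

Derivation:
Constraint 1 (V + W = X) on D(V)={4,5,6,7} D(W)={3,4,5,6} D(X)={3,5,6,7}: V {4,5,6,7}->{4}; W {3,4,5,6}->{3}; X {3,5,6,7}->{7}
Constraint 2 (W != U) on D(W)={3} D(U)={3,6,7}: U {3,6,7}->{6,7}
So after constraint 2: D(V) = {4}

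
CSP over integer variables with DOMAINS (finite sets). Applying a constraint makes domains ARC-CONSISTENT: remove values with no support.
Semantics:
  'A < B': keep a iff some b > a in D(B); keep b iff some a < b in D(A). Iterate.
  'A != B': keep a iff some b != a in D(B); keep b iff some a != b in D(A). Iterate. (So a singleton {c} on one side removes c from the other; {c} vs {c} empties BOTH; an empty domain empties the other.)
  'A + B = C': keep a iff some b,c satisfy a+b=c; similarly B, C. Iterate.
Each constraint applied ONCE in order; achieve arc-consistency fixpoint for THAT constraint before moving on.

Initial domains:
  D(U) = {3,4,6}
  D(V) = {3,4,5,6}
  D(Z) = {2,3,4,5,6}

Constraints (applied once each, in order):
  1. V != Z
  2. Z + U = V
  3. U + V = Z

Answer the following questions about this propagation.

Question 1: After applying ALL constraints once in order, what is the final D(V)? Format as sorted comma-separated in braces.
Answer: {}

Derivation:
Constraint 1 (V != Z) on D(V)={3,4,5,6} D(Z)={2,3,4,5,6}: no change
Constraint 2 (Z + U = V) on D(Z)={2,3,4,5,6} D(U)={3,4,6} D(V)={3,4,5,6}: Z {2,3,4,5,6}->{2,3}; U {3,4,6}->{3,4}; V {3,4,5,6}->{5,6}
Constraint 3 (U + V = Z) on D(U)={3,4} D(V)={5,6} D(Z)={2,3}: U {3,4}->{}; V {5,6}->{}; Z {2,3}->{}
So after all 3 constraints: D(V) = {}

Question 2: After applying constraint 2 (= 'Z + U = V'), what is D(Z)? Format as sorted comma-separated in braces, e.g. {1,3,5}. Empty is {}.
Constraint 1 (V != Z) on D(V)={3,4,5,6} D(Z)={2,3,4,5,6}: no change
Constraint 2 (Z + U = V) on D(Z)={2,3,4,5,6} D(U)={3,4,6} D(V)={3,4,5,6}: Z {2,3,4,5,6}->{2,3}; U {3,4,6}->{3,4}; V {3,4,5,6}->{5,6}
So after constraint 2: D(Z) = {2,3}

Answer: {2,3}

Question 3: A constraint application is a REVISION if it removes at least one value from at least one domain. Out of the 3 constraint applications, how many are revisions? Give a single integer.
Constraint 1 (V != Z) on D(V)={3,4,5,6} D(Z)={2,3,4,5,6}: no change => not a revision
Constraint 2 (Z + U = V) on D(Z)={2,3,4,5,6} D(U)={3,4,6} D(V)={3,4,5,6}: Z {2,3,4,5,6}->{2,3}; U {3,4,6}->{3,4}; V {3,4,5,6}->{5,6} => REVISION
Constraint 3 (U + V = Z) on D(U)={3,4} D(V)={5,6} D(Z)={2,3}: U {3,4}->{}; V {5,6}->{}; Z {2,3}->{} => REVISION
Total revisions = 2

Answer: 2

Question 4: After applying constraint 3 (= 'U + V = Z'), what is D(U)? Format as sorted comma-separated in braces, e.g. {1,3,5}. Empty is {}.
Constraint 1 (V != Z) on D(V)={3,4,5,6} D(Z)={2,3,4,5,6}: no change
Constraint 2 (Z + U = V) on D(Z)={2,3,4,5,6} D(U)={3,4,6} D(V)={3,4,5,6}: Z {2,3,4,5,6}->{2,3}; U {3,4,6}->{3,4}; V {3,4,5,6}->{5,6}
Constraint 3 (U + V = Z) on D(U)={3,4} D(V)={5,6} D(Z)={2,3}: U {3,4}->{}; V {5,6}->{}; Z {2,3}->{}
So after constraint 3: D(U) = {}

Answer: {}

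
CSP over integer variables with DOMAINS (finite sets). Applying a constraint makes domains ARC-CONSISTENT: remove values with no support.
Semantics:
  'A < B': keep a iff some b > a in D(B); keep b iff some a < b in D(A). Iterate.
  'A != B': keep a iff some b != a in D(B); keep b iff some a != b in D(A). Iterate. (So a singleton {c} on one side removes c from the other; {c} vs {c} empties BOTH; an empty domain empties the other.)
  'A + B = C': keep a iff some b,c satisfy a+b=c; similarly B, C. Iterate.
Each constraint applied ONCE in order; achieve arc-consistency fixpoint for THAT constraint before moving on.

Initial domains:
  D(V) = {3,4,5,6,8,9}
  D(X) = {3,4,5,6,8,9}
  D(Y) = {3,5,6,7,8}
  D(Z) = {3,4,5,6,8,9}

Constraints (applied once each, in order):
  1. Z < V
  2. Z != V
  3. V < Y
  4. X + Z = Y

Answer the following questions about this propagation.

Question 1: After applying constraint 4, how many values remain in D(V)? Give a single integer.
Constraint 1 (Z < V) on D(Z)={3,4,5,6,8,9} D(V)={3,4,5,6,8,9}: Z {3,4,5,6,8,9}->{3,4,5,6,8}; V {3,4,5,6,8,9}->{4,5,6,8,9}
Constraint 2 (Z != V) on D(Z)={3,4,5,6,8} D(V)={4,5,6,8,9}: no change
Constraint 3 (V < Y) on D(V)={4,5,6,8,9} D(Y)={3,5,6,7,8}: V {4,5,6,8,9}->{4,5,6}; Y {3,5,6,7,8}->{5,6,7,8}
Constraint 4 (X + Z = Y) on D(X)={3,4,5,6,8,9} D(Z)={3,4,5,6,8} D(Y)={5,6,7,8}: X {3,4,5,6,8,9}->{3,4,5}; Z {3,4,5,6,8}->{3,4,5}; Y {5,6,7,8}->{6,7,8}
So after constraint 4: D(V)={4,5,6}, size = 3

Answer: 3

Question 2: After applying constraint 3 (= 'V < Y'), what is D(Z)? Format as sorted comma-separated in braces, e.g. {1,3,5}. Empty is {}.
Answer: {3,4,5,6,8}

Derivation:
Constraint 1 (Z < V) on D(Z)={3,4,5,6,8,9} D(V)={3,4,5,6,8,9}: Z {3,4,5,6,8,9}->{3,4,5,6,8}; V {3,4,5,6,8,9}->{4,5,6,8,9}
Constraint 2 (Z != V) on D(Z)={3,4,5,6,8} D(V)={4,5,6,8,9}: no change
Constraint 3 (V < Y) on D(V)={4,5,6,8,9} D(Y)={3,5,6,7,8}: V {4,5,6,8,9}->{4,5,6}; Y {3,5,6,7,8}->{5,6,7,8}
So after constraint 3: D(Z) = {3,4,5,6,8}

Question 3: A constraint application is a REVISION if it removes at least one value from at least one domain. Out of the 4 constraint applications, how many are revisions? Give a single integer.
Constraint 1 (Z < V) on D(Z)={3,4,5,6,8,9} D(V)={3,4,5,6,8,9}: Z {3,4,5,6,8,9}->{3,4,5,6,8}; V {3,4,5,6,8,9}->{4,5,6,8,9} => REVISION
Constraint 2 (Z != V) on D(Z)={3,4,5,6,8} D(V)={4,5,6,8,9}: no change => not a revision
Constraint 3 (V < Y) on D(V)={4,5,6,8,9} D(Y)={3,5,6,7,8}: V {4,5,6,8,9}->{4,5,6}; Y {3,5,6,7,8}->{5,6,7,8} => REVISION
Constraint 4 (X + Z = Y) on D(X)={3,4,5,6,8,9} D(Z)={3,4,5,6,8} D(Y)={5,6,7,8}: X {3,4,5,6,8,9}->{3,4,5}; Z {3,4,5,6,8}->{3,4,5}; Y {5,6,7,8}->{6,7,8} => REVISION
Total revisions = 3

Answer: 3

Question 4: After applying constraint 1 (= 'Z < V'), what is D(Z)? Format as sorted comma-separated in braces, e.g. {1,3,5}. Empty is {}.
Answer: {3,4,5,6,8}

Derivation:
Constraint 1 (Z < V) on D(Z)={3,4,5,6,8,9} D(V)={3,4,5,6,8,9}: Z {3,4,5,6,8,9}->{3,4,5,6,8}; V {3,4,5,6,8,9}->{4,5,6,8,9}
So after constraint 1: D(Z) = {3,4,5,6,8}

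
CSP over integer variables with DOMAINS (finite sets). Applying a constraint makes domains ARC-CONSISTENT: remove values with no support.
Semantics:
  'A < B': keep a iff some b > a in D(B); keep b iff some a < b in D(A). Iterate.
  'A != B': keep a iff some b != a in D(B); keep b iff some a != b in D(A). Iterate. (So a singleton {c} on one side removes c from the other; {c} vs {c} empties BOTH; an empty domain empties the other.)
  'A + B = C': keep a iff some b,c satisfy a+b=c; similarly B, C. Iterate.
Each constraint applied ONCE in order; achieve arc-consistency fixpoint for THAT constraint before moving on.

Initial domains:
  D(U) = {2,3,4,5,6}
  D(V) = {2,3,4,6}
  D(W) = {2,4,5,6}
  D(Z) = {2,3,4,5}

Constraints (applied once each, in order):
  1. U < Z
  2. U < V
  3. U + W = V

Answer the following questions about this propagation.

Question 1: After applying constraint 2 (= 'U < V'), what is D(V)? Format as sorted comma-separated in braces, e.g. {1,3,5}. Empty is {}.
Answer: {3,4,6}

Derivation:
Constraint 1 (U < Z) on D(U)={2,3,4,5,6} D(Z)={2,3,4,5}: U {2,3,4,5,6}->{2,3,4}; Z {2,3,4,5}->{3,4,5}
Constraint 2 (U < V) on D(U)={2,3,4} D(V)={2,3,4,6}: V {2,3,4,6}->{3,4,6}
So after constraint 2: D(V) = {3,4,6}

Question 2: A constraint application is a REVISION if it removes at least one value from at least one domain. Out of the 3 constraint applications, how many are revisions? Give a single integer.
Constraint 1 (U < Z) on D(U)={2,3,4,5,6} D(Z)={2,3,4,5}: U {2,3,4,5,6}->{2,3,4}; Z {2,3,4,5}->{3,4,5} => REVISION
Constraint 2 (U < V) on D(U)={2,3,4} D(V)={2,3,4,6}: V {2,3,4,6}->{3,4,6} => REVISION
Constraint 3 (U + W = V) on D(U)={2,3,4} D(W)={2,4,5,6} D(V)={3,4,6}: U {2,3,4}->{2,4}; W {2,4,5,6}->{2,4}; V {3,4,6}->{4,6} => REVISION
Total revisions = 3

Answer: 3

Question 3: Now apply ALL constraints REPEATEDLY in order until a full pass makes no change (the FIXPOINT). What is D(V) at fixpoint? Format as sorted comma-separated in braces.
Answer: {4,6}

Derivation:
pass 0 (initial): D(V)={2,3,4,6}
pass 1: U {2,3,4,5,6}->{2,4}; V {2,3,4,6}->{4,6}; W {2,4,5,6}->{2,4}; Z {2,3,4,5}->{3,4,5}
pass 2: no change
Fixpoint after 2 passes: D(V) = {4,6}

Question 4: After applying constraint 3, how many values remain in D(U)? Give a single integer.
Answer: 2

Derivation:
Constraint 1 (U < Z) on D(U)={2,3,4,5,6} D(Z)={2,3,4,5}: U {2,3,4,5,6}->{2,3,4}; Z {2,3,4,5}->{3,4,5}
Constraint 2 (U < V) on D(U)={2,3,4} D(V)={2,3,4,6}: V {2,3,4,6}->{3,4,6}
Constraint 3 (U + W = V) on D(U)={2,3,4} D(W)={2,4,5,6} D(V)={3,4,6}: U {2,3,4}->{2,4}; W {2,4,5,6}->{2,4}; V {3,4,6}->{4,6}
So after constraint 3: D(U)={2,4}, size = 2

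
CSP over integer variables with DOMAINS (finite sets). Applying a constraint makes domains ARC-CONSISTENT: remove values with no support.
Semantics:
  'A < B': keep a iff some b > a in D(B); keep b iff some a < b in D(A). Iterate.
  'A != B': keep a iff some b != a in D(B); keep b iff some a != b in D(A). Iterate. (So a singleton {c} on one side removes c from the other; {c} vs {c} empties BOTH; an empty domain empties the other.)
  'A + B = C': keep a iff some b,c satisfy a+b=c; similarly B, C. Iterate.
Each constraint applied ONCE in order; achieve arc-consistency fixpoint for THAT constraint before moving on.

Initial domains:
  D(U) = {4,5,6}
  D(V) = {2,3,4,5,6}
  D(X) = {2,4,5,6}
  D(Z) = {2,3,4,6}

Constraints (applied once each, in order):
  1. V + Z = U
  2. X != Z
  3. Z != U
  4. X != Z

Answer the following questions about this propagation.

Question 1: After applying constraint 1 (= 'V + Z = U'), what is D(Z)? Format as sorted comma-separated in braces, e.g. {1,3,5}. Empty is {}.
Constraint 1 (V + Z = U) on D(V)={2,3,4,5,6} D(Z)={2,3,4,6} D(U)={4,5,6}: V {2,3,4,5,6}->{2,3,4}; Z {2,3,4,6}->{2,3,4}
So after constraint 1: D(Z) = {2,3,4}

Answer: {2,3,4}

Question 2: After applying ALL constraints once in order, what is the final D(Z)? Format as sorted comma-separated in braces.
Constraint 1 (V + Z = U) on D(V)={2,3,4,5,6} D(Z)={2,3,4,6} D(U)={4,5,6}: V {2,3,4,5,6}->{2,3,4}; Z {2,3,4,6}->{2,3,4}
Constraint 2 (X != Z) on D(X)={2,4,5,6} D(Z)={2,3,4}: no change
Constraint 3 (Z != U) on D(Z)={2,3,4} D(U)={4,5,6}: no change
Constraint 4 (X != Z) on D(X)={2,4,5,6} D(Z)={2,3,4}: no change
So after all 4 constraints: D(Z) = {2,3,4}

Answer: {2,3,4}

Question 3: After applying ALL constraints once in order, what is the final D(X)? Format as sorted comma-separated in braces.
Constraint 1 (V + Z = U) on D(V)={2,3,4,5,6} D(Z)={2,3,4,6} D(U)={4,5,6}: V {2,3,4,5,6}->{2,3,4}; Z {2,3,4,6}->{2,3,4}
Constraint 2 (X != Z) on D(X)={2,4,5,6} D(Z)={2,3,4}: no change
Constraint 3 (Z != U) on D(Z)={2,3,4} D(U)={4,5,6}: no change
Constraint 4 (X != Z) on D(X)={2,4,5,6} D(Z)={2,3,4}: no change
So after all 4 constraints: D(X) = {2,4,5,6}

Answer: {2,4,5,6}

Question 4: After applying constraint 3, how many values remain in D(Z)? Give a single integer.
Constraint 1 (V + Z = U) on D(V)={2,3,4,5,6} D(Z)={2,3,4,6} D(U)={4,5,6}: V {2,3,4,5,6}->{2,3,4}; Z {2,3,4,6}->{2,3,4}
Constraint 2 (X != Z) on D(X)={2,4,5,6} D(Z)={2,3,4}: no change
Constraint 3 (Z != U) on D(Z)={2,3,4} D(U)={4,5,6}: no change
So after constraint 3: D(Z)={2,3,4}, size = 3

Answer: 3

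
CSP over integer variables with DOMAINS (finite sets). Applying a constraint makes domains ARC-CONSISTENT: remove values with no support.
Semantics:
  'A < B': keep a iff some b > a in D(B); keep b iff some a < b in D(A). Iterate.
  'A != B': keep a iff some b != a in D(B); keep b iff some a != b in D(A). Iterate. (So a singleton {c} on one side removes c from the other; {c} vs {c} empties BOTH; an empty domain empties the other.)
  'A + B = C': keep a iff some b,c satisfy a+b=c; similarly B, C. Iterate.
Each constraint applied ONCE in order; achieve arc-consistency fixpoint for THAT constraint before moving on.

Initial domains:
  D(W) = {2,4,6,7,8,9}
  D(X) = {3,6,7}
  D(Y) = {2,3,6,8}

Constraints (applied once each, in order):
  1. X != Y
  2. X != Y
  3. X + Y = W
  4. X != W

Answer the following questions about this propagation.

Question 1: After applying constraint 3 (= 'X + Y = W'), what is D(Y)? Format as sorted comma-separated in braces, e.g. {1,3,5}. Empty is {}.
Answer: {2,3,6}

Derivation:
Constraint 1 (X != Y) on D(X)={3,6,7} D(Y)={2,3,6,8}: no change
Constraint 2 (X != Y) on D(X)={3,6,7} D(Y)={2,3,6,8}: no change
Constraint 3 (X + Y = W) on D(X)={3,6,7} D(Y)={2,3,6,8} D(W)={2,4,6,7,8,9}: Y {2,3,6,8}->{2,3,6}; W {2,4,6,7,8,9}->{6,8,9}
So after constraint 3: D(Y) = {2,3,6}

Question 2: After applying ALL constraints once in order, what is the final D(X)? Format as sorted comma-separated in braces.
Constraint 1 (X != Y) on D(X)={3,6,7} D(Y)={2,3,6,8}: no change
Constraint 2 (X != Y) on D(X)={3,6,7} D(Y)={2,3,6,8}: no change
Constraint 3 (X + Y = W) on D(X)={3,6,7} D(Y)={2,3,6,8} D(W)={2,4,6,7,8,9}: Y {2,3,6,8}->{2,3,6}; W {2,4,6,7,8,9}->{6,8,9}
Constraint 4 (X != W) on D(X)={3,6,7} D(W)={6,8,9}: no change
So after all 4 constraints: D(X) = {3,6,7}

Answer: {3,6,7}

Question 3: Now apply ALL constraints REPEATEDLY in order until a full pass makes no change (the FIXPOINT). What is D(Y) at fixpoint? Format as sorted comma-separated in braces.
pass 0 (initial): D(Y)={2,3,6,8}
pass 1: W {2,4,6,7,8,9}->{6,8,9}; Y {2,3,6,8}->{2,3,6}
pass 2: no change
Fixpoint after 2 passes: D(Y) = {2,3,6}

Answer: {2,3,6}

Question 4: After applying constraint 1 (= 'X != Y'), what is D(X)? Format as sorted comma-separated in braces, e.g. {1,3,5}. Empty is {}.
Answer: {3,6,7}

Derivation:
Constraint 1 (X != Y) on D(X)={3,6,7} D(Y)={2,3,6,8}: no change
So after constraint 1: D(X) = {3,6,7}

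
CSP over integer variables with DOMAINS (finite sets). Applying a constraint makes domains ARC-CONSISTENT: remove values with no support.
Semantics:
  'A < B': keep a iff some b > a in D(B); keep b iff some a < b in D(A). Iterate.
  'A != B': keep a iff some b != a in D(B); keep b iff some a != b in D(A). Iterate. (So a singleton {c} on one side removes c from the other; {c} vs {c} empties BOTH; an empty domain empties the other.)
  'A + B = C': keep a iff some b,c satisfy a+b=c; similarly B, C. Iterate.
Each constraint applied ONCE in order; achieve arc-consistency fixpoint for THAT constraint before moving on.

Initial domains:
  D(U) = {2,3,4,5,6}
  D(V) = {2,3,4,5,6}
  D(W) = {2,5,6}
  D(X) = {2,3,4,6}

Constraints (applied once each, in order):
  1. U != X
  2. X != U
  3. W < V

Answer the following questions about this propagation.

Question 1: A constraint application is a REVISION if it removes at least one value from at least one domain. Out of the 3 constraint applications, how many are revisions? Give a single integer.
Constraint 1 (U != X) on D(U)={2,3,4,5,6} D(X)={2,3,4,6}: no change => not a revision
Constraint 2 (X != U) on D(X)={2,3,4,6} D(U)={2,3,4,5,6}: no change => not a revision
Constraint 3 (W < V) on D(W)={2,5,6} D(V)={2,3,4,5,6}: W {2,5,6}->{2,5}; V {2,3,4,5,6}->{3,4,5,6} => REVISION
Total revisions = 1

Answer: 1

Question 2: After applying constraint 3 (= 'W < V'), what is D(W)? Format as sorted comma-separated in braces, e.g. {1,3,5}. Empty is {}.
Answer: {2,5}

Derivation:
Constraint 1 (U != X) on D(U)={2,3,4,5,6} D(X)={2,3,4,6}: no change
Constraint 2 (X != U) on D(X)={2,3,4,6} D(U)={2,3,4,5,6}: no change
Constraint 3 (W < V) on D(W)={2,5,6} D(V)={2,3,4,5,6}: W {2,5,6}->{2,5}; V {2,3,4,5,6}->{3,4,5,6}
So after constraint 3: D(W) = {2,5}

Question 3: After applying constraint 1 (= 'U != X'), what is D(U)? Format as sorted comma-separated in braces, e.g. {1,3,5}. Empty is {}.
Constraint 1 (U != X) on D(U)={2,3,4,5,6} D(X)={2,3,4,6}: no change
So after constraint 1: D(U) = {2,3,4,5,6}

Answer: {2,3,4,5,6}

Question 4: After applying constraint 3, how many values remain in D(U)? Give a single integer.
Answer: 5

Derivation:
Constraint 1 (U != X) on D(U)={2,3,4,5,6} D(X)={2,3,4,6}: no change
Constraint 2 (X != U) on D(X)={2,3,4,6} D(U)={2,3,4,5,6}: no change
Constraint 3 (W < V) on D(W)={2,5,6} D(V)={2,3,4,5,6}: W {2,5,6}->{2,5}; V {2,3,4,5,6}->{3,4,5,6}
So after constraint 3: D(U)={2,3,4,5,6}, size = 5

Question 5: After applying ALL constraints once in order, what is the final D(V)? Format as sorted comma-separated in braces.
Answer: {3,4,5,6}

Derivation:
Constraint 1 (U != X) on D(U)={2,3,4,5,6} D(X)={2,3,4,6}: no change
Constraint 2 (X != U) on D(X)={2,3,4,6} D(U)={2,3,4,5,6}: no change
Constraint 3 (W < V) on D(W)={2,5,6} D(V)={2,3,4,5,6}: W {2,5,6}->{2,5}; V {2,3,4,5,6}->{3,4,5,6}
So after all 3 constraints: D(V) = {3,4,5,6}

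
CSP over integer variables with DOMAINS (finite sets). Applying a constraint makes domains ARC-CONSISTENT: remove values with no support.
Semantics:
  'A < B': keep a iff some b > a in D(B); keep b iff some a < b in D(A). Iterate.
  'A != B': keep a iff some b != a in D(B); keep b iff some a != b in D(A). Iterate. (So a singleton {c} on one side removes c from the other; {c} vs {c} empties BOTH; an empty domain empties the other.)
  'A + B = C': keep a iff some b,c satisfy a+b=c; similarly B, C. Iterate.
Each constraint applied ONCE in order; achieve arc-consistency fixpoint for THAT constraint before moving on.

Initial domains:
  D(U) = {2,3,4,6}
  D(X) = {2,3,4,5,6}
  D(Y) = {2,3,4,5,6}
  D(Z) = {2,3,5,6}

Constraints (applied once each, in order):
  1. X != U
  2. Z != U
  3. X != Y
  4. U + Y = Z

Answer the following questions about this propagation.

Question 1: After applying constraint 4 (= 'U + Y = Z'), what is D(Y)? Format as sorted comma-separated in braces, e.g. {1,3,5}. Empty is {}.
Answer: {2,3,4}

Derivation:
Constraint 1 (X != U) on D(X)={2,3,4,5,6} D(U)={2,3,4,6}: no change
Constraint 2 (Z != U) on D(Z)={2,3,5,6} D(U)={2,3,4,6}: no change
Constraint 3 (X != Y) on D(X)={2,3,4,5,6} D(Y)={2,3,4,5,6}: no change
Constraint 4 (U + Y = Z) on D(U)={2,3,4,6} D(Y)={2,3,4,5,6} D(Z)={2,3,5,6}: U {2,3,4,6}->{2,3,4}; Y {2,3,4,5,6}->{2,3,4}; Z {2,3,5,6}->{5,6}
So after constraint 4: D(Y) = {2,3,4}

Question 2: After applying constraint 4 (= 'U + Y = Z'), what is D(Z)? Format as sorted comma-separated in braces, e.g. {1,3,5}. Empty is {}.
Answer: {5,6}

Derivation:
Constraint 1 (X != U) on D(X)={2,3,4,5,6} D(U)={2,3,4,6}: no change
Constraint 2 (Z != U) on D(Z)={2,3,5,6} D(U)={2,3,4,6}: no change
Constraint 3 (X != Y) on D(X)={2,3,4,5,6} D(Y)={2,3,4,5,6}: no change
Constraint 4 (U + Y = Z) on D(U)={2,3,4,6} D(Y)={2,3,4,5,6} D(Z)={2,3,5,6}: U {2,3,4,6}->{2,3,4}; Y {2,3,4,5,6}->{2,3,4}; Z {2,3,5,6}->{5,6}
So after constraint 4: D(Z) = {5,6}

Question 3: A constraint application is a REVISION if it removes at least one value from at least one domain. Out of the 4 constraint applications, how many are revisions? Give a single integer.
Constraint 1 (X != U) on D(X)={2,3,4,5,6} D(U)={2,3,4,6}: no change => not a revision
Constraint 2 (Z != U) on D(Z)={2,3,5,6} D(U)={2,3,4,6}: no change => not a revision
Constraint 3 (X != Y) on D(X)={2,3,4,5,6} D(Y)={2,3,4,5,6}: no change => not a revision
Constraint 4 (U + Y = Z) on D(U)={2,3,4,6} D(Y)={2,3,4,5,6} D(Z)={2,3,5,6}: U {2,3,4,6}->{2,3,4}; Y {2,3,4,5,6}->{2,3,4}; Z {2,3,5,6}->{5,6} => REVISION
Total revisions = 1

Answer: 1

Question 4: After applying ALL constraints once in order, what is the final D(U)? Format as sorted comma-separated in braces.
Answer: {2,3,4}

Derivation:
Constraint 1 (X != U) on D(X)={2,3,4,5,6} D(U)={2,3,4,6}: no change
Constraint 2 (Z != U) on D(Z)={2,3,5,6} D(U)={2,3,4,6}: no change
Constraint 3 (X != Y) on D(X)={2,3,4,5,6} D(Y)={2,3,4,5,6}: no change
Constraint 4 (U + Y = Z) on D(U)={2,3,4,6} D(Y)={2,3,4,5,6} D(Z)={2,3,5,6}: U {2,3,4,6}->{2,3,4}; Y {2,3,4,5,6}->{2,3,4}; Z {2,3,5,6}->{5,6}
So after all 4 constraints: D(U) = {2,3,4}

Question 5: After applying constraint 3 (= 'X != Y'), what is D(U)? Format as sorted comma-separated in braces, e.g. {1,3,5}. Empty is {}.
Answer: {2,3,4,6}

Derivation:
Constraint 1 (X != U) on D(X)={2,3,4,5,6} D(U)={2,3,4,6}: no change
Constraint 2 (Z != U) on D(Z)={2,3,5,6} D(U)={2,3,4,6}: no change
Constraint 3 (X != Y) on D(X)={2,3,4,5,6} D(Y)={2,3,4,5,6}: no change
So after constraint 3: D(U) = {2,3,4,6}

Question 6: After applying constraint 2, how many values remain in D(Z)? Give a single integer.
Constraint 1 (X != U) on D(X)={2,3,4,5,6} D(U)={2,3,4,6}: no change
Constraint 2 (Z != U) on D(Z)={2,3,5,6} D(U)={2,3,4,6}: no change
So after constraint 2: D(Z)={2,3,5,6}, size = 4

Answer: 4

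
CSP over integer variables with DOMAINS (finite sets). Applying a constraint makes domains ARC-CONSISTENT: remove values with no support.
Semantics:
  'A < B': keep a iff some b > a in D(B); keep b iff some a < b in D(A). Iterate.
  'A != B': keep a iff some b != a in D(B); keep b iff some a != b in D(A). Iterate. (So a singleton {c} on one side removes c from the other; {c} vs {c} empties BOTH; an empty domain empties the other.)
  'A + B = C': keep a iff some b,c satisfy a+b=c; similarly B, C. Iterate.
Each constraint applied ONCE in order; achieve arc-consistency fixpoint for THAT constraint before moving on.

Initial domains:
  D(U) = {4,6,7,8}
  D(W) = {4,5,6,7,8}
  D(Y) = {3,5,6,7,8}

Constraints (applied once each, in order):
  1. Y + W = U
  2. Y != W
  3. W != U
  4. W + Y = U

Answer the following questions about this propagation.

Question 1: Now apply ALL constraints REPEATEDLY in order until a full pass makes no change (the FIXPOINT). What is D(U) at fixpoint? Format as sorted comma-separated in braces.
pass 0 (initial): D(U)={4,6,7,8}
pass 1: U {4,6,7,8}->{7,8}; W {4,5,6,7,8}->{4,5}; Y {3,5,6,7,8}->{3}
pass 2: no change
Fixpoint after 2 passes: D(U) = {7,8}

Answer: {7,8}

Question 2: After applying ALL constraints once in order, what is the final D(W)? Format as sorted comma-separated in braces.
Constraint 1 (Y + W = U) on D(Y)={3,5,6,7,8} D(W)={4,5,6,7,8} D(U)={4,6,7,8}: Y {3,5,6,7,8}->{3}; W {4,5,6,7,8}->{4,5}; U {4,6,7,8}->{7,8}
Constraint 2 (Y != W) on D(Y)={3} D(W)={4,5}: no change
Constraint 3 (W != U) on D(W)={4,5} D(U)={7,8}: no change
Constraint 4 (W + Y = U) on D(W)={4,5} D(Y)={3} D(U)={7,8}: no change
So after all 4 constraints: D(W) = {4,5}

Answer: {4,5}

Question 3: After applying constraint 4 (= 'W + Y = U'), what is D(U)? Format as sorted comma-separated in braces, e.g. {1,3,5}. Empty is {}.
Answer: {7,8}

Derivation:
Constraint 1 (Y + W = U) on D(Y)={3,5,6,7,8} D(W)={4,5,6,7,8} D(U)={4,6,7,8}: Y {3,5,6,7,8}->{3}; W {4,5,6,7,8}->{4,5}; U {4,6,7,8}->{7,8}
Constraint 2 (Y != W) on D(Y)={3} D(W)={4,5}: no change
Constraint 3 (W != U) on D(W)={4,5} D(U)={7,8}: no change
Constraint 4 (W + Y = U) on D(W)={4,5} D(Y)={3} D(U)={7,8}: no change
So after constraint 4: D(U) = {7,8}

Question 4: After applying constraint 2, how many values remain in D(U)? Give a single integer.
Answer: 2

Derivation:
Constraint 1 (Y + W = U) on D(Y)={3,5,6,7,8} D(W)={4,5,6,7,8} D(U)={4,6,7,8}: Y {3,5,6,7,8}->{3}; W {4,5,6,7,8}->{4,5}; U {4,6,7,8}->{7,8}
Constraint 2 (Y != W) on D(Y)={3} D(W)={4,5}: no change
So after constraint 2: D(U)={7,8}, size = 2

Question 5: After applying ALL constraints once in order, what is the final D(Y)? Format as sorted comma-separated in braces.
Constraint 1 (Y + W = U) on D(Y)={3,5,6,7,8} D(W)={4,5,6,7,8} D(U)={4,6,7,8}: Y {3,5,6,7,8}->{3}; W {4,5,6,7,8}->{4,5}; U {4,6,7,8}->{7,8}
Constraint 2 (Y != W) on D(Y)={3} D(W)={4,5}: no change
Constraint 3 (W != U) on D(W)={4,5} D(U)={7,8}: no change
Constraint 4 (W + Y = U) on D(W)={4,5} D(Y)={3} D(U)={7,8}: no change
So after all 4 constraints: D(Y) = {3}

Answer: {3}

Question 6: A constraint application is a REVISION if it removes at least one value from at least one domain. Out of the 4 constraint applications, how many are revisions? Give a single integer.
Constraint 1 (Y + W = U) on D(Y)={3,5,6,7,8} D(W)={4,5,6,7,8} D(U)={4,6,7,8}: Y {3,5,6,7,8}->{3}; W {4,5,6,7,8}->{4,5}; U {4,6,7,8}->{7,8} => REVISION
Constraint 2 (Y != W) on D(Y)={3} D(W)={4,5}: no change => not a revision
Constraint 3 (W != U) on D(W)={4,5} D(U)={7,8}: no change => not a revision
Constraint 4 (W + Y = U) on D(W)={4,5} D(Y)={3} D(U)={7,8}: no change => not a revision
Total revisions = 1

Answer: 1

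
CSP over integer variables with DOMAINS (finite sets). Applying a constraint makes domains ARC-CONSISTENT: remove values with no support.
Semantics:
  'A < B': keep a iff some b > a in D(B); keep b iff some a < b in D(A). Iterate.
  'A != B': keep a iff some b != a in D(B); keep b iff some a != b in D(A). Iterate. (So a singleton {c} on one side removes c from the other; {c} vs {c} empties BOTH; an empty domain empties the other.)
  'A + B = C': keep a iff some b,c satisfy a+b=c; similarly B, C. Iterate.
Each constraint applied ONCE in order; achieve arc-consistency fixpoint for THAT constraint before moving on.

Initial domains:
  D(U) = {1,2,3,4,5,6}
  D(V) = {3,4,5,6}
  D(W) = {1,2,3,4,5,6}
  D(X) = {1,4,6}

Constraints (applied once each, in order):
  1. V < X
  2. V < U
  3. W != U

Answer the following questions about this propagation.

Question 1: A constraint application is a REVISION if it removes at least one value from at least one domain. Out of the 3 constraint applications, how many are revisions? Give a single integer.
Answer: 2

Derivation:
Constraint 1 (V < X) on D(V)={3,4,5,6} D(X)={1,4,6}: V {3,4,5,6}->{3,4,5}; X {1,4,6}->{4,6} => REVISION
Constraint 2 (V < U) on D(V)={3,4,5} D(U)={1,2,3,4,5,6}: U {1,2,3,4,5,6}->{4,5,6} => REVISION
Constraint 3 (W != U) on D(W)={1,2,3,4,5,6} D(U)={4,5,6}: no change => not a revision
Total revisions = 2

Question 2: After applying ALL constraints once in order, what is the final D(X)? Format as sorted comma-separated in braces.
Constraint 1 (V < X) on D(V)={3,4,5,6} D(X)={1,4,6}: V {3,4,5,6}->{3,4,5}; X {1,4,6}->{4,6}
Constraint 2 (V < U) on D(V)={3,4,5} D(U)={1,2,3,4,5,6}: U {1,2,3,4,5,6}->{4,5,6}
Constraint 3 (W != U) on D(W)={1,2,3,4,5,6} D(U)={4,5,6}: no change
So after all 3 constraints: D(X) = {4,6}

Answer: {4,6}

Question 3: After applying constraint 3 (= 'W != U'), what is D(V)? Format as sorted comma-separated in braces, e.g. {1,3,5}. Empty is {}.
Answer: {3,4,5}

Derivation:
Constraint 1 (V < X) on D(V)={3,4,5,6} D(X)={1,4,6}: V {3,4,5,6}->{3,4,5}; X {1,4,6}->{4,6}
Constraint 2 (V < U) on D(V)={3,4,5} D(U)={1,2,3,4,5,6}: U {1,2,3,4,5,6}->{4,5,6}
Constraint 3 (W != U) on D(W)={1,2,3,4,5,6} D(U)={4,5,6}: no change
So after constraint 3: D(V) = {3,4,5}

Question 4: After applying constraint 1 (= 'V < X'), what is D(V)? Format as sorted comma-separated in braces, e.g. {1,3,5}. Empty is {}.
Answer: {3,4,5}

Derivation:
Constraint 1 (V < X) on D(V)={3,4,5,6} D(X)={1,4,6}: V {3,4,5,6}->{3,4,5}; X {1,4,6}->{4,6}
So after constraint 1: D(V) = {3,4,5}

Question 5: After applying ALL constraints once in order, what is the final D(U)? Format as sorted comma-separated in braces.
Answer: {4,5,6}

Derivation:
Constraint 1 (V < X) on D(V)={3,4,5,6} D(X)={1,4,6}: V {3,4,5,6}->{3,4,5}; X {1,4,6}->{4,6}
Constraint 2 (V < U) on D(V)={3,4,5} D(U)={1,2,3,4,5,6}: U {1,2,3,4,5,6}->{4,5,6}
Constraint 3 (W != U) on D(W)={1,2,3,4,5,6} D(U)={4,5,6}: no change
So after all 3 constraints: D(U) = {4,5,6}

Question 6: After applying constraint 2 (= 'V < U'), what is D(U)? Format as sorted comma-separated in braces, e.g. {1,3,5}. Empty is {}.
Answer: {4,5,6}

Derivation:
Constraint 1 (V < X) on D(V)={3,4,5,6} D(X)={1,4,6}: V {3,4,5,6}->{3,4,5}; X {1,4,6}->{4,6}
Constraint 2 (V < U) on D(V)={3,4,5} D(U)={1,2,3,4,5,6}: U {1,2,3,4,5,6}->{4,5,6}
So after constraint 2: D(U) = {4,5,6}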